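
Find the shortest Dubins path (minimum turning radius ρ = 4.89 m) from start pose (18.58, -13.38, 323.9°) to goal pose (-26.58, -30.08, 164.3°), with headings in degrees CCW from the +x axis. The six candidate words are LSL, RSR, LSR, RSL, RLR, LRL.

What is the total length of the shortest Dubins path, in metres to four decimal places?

Let ψ = atan2(Δy, Δx) = atan2(-16.70, -45.16) = -159.7058° be the start→goal bearing.
Normalize: d = |goal − start| / ρ = 48.148890/4.89 = 9.846399, α = (θ_start − ψ) mod 360° = 123.6058° = 2.157328 rad, β = (θ_goal − ψ) mod 360° = 324.0058° = 5.654968 rad.
Common terms: sin α = 0.832865, cos α = -0.553476, sin β = -0.587703, cos β = 0.809076, cos(α−β) = -0.937282, d² = 96.951568. Work in radians in the unit-radius frame; every candidate has L = ρ·(t + p + q).
LSL: p² = 2 + d² − 2cos(α−β) + 2d(sin α − sin β) = 128.801105; p = √p² = 11.349057; φ = atan2(cos β − cos α, d + sin α − sin β) = 0.120349 rad; t = (φ − α) mod 2π = 4.246206 rad, q = (β − φ) mod 2π = 5.534619 rad → L = 4.89·(4.246206 + 11.349057 + 5.534619) = 4.89·21.129883 = 103.325126 m
RSR: p² = 2 + d² − 2cos(α−β) + 2d(sin β − sin α) = 72.851160; p = √p² = 8.535289; φ = atan2(cos α − cos β, d − sin α + sin β) = -0.160323 rad; t = (α − φ) mod 2π = 2.317652 rad, q = (φ − β) mod 2π = 0.467894 rad → L = 4.89·(2.317652 + 8.535289 + 0.467894) = 4.89·11.320835 = 55.358881 m
LSR: p² = d² − 2 + 2cos(α−β) + 2d(sin α + sin β) = 97.904927; p = √p² = 9.894692; φ = atan2(−cos α − cos β, d + sin α + sin β) − atan2(−2, p) = 0.174119 rad; t = (φ − α) mod 2π = 4.299976 rad, q = (φ − β) mod 2π = 0.802336 rad → L = 4.89·(4.299976 + 9.894692 + 0.802336) = 4.89·14.997004 = 73.335349 m
RSL: p² = d² − 2 + 2cos(α−β) − 2d(sin α + sin β) = 88.249082; p = √p² = 9.394098; φ = atan2(cos α + cos β, d − sin α − sin β) − atan2(2, p) = -0.183152 rad; t = (α − φ) mod 2π = 2.340480 rad, q = (β − φ) mod 2π = 5.838120 rad → L = 4.89·(2.340480 + 9.394098 + 5.838120) = 4.89·17.572699 = 85.930498 m
RLR: c = (6 − d² + 2cos(α−β) + 2d(sin α − sin β))/8 = -8.106395, |c| > 1 → infeasible
LRL: c = (6 − d² + 2cos(α−β) − 2d(sin α − sin β))/8 = -15.100138, |c| > 1 → infeasible
Shortest: RSR with L = 55.358881 m ≈ 55.3589 m

55.3589 m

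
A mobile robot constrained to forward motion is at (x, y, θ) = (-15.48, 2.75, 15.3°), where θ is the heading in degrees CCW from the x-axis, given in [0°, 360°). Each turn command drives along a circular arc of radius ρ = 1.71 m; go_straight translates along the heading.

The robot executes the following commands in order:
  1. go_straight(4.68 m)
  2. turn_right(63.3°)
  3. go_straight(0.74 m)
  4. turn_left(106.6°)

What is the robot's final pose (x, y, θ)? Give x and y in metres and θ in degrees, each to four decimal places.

(-6.0184, 3.1831, 58.6000°)

set_pose: (x, y, θ) = (-15.4800, 2.7500, 15.3000°), ρ = 1.71
go_straight(4.68): x += 4.68·cos θ, y += 4.68·sin θ → (-10.9659, 3.9849, 15.3000°)
turn_right(63.3°): centre at ρ to the right, rotate −63.3° → (-9.2439, 3.4797, -48.0000° ≡ 312.0000°)
go_straight(0.74): x += 0.74·cos θ, y += 0.74·sin θ → (-8.7487, 2.9298, 312.0000°)
turn_left(106.6°): centre at ρ to the left, rotate +106.6° → (-6.0184, 3.1831, 418.6000° ≡ 58.6000°)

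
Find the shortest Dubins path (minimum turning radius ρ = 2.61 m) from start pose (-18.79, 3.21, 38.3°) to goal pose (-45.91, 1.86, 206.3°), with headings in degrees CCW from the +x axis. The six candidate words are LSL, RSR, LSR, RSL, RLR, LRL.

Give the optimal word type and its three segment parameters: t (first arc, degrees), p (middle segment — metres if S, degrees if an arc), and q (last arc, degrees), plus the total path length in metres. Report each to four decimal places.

Let ψ = atan2(Δy, Δx) = atan2(-1.35, -27.12) = -177.1502° be the start→goal bearing.
Normalize: d = |goal − start| / ρ = 27.153580/2.61 = 10.403670, α = (θ_start − ψ) mod 360° = 215.4502° = 3.760316 rad, β = (θ_goal − ψ) mod 360° = 23.4502° = 0.409284 rad.
Common terms: sin α = -0.579996, cos α = -0.814620, sin β = 0.397952, cos β = 0.917406, cos(α−β) = -0.978148, d² = 108.236359. Work in radians in the unit-radius frame; every candidate has L = ρ·(t + p + q).
LSL: p² = 2 + d² − 2cos(α−β) + 2d(sin α − sin β) = 91.844153; p = √p² = 9.583536; φ = atan2(cos β − cos α, d + sin α − sin β) = 0.181728 rad; t = (φ − α) mod 2π = 2.704597 rad, q = (β − φ) mod 2π = 0.227556 rad → L = 2.61·(2.704597 + 9.583536 + 0.227556) = 2.61·12.515689 = 32.665947 m
RSR: p² = 2 + d² − 2cos(α−β) + 2d(sin β − sin α) = 132.541155; p = √p² = 11.512652; φ = atan2(cos α − cos β, d − sin α + sin β) = -0.151019 rad; t = (α − φ) mod 2π = 3.911335 rad, q = (φ − β) mod 2π = 5.722883 rad → L = 2.61·(3.911335 + 11.512652 + 5.722883) = 2.61·21.146869 = 55.193329 m
LSR: p² = d² − 2 + 2cos(α−β) + 2d(sin α + sin β) = 100.492228; p = √p² = 10.024581; φ = atan2(−cos α − cos β, d + sin α + sin β) − atan2(−2, p) = 0.186869 rad; t = (φ − α) mod 2π = 2.709738 rad, q = (φ − β) mod 2π = 6.060770 rad → L = 2.61·(2.709738 + 10.024581 + 6.060770) = 2.61·18.795089 = 49.055182 m
RSL: p² = d² − 2 + 2cos(α−β) − 2d(sin α + sin β) = 108.067899; p = √p² = 10.395571; φ = atan2(cos α + cos β, d − sin α − sin β) − atan2(2, p) = -0.180358 rad; t = (α − φ) mod 2π = 3.940674 rad, q = (β − φ) mod 2π = 0.589642 rad → L = 2.61·(3.940674 + 10.395571 + 0.589642) = 2.61·14.925886 = 38.956564 m
RLR: c = (6 − d² + 2cos(α−β) + 2d(sin α − sin β))/8 = -15.567644, |c| > 1 → infeasible
LRL: c = (6 − d² + 2cos(α−β) − 2d(sin α − sin β))/8 = -10.480519, |c| > 1 → infeasible
Shortest: LSL with L = 32.665947 m ≈ 32.6659 m
Convert LSL to answer units (arcs ×180/π): t = 2.704597·180/π = 154.9620°, p = ρ·p = 2.61·9.583536 = 25.0130 m, q = 0.227556·180/π = 13.0380°, L = 32.6659 m.

LSL: t = 154.9620°, p = 25.0130 m, q = 13.0380°, L = 32.6659 m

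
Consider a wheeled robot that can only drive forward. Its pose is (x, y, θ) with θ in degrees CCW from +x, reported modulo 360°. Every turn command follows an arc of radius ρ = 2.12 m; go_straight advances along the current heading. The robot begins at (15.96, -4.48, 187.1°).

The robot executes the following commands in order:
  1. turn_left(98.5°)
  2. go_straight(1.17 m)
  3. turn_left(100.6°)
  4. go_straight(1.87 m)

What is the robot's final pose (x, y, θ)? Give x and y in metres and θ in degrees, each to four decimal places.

(19.1505, -8.7872, 26.2000°)

set_pose: (x, y, θ) = (15.9600, -4.4800, 187.1000°), ρ = 2.12
turn_left(98.5°): centre at ρ to the left, rotate +98.5° → (14.1801, -7.1539, 285.6000°)
go_straight(1.17): x += 1.17·cos θ, y += 1.17·sin θ → (14.4948, -8.2808, 285.6000°)
turn_left(100.6°): centre at ρ to the left, rotate +100.6° → (17.4727, -9.6128, 386.2000° ≡ 26.2000°)
go_straight(1.87): x += 1.87·cos θ, y += 1.87·sin θ → (19.1505, -8.7872, 26.2000°)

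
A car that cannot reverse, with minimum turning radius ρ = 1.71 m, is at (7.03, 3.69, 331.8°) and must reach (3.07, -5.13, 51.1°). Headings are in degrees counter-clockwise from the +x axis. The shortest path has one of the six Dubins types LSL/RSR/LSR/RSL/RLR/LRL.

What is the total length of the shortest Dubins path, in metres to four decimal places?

16.6435 m

Let ψ = atan2(Δy, Δx) = atan2(-8.82, -3.96) = -114.1791° be the start→goal bearing.
Normalize: d = |goal − start| / ρ = 9.668195/1.71 = 5.653915, α = (θ_start − ψ) mod 360° = 85.9791° = 1.500619 rad, β = (θ_goal − ψ) mod 360° = 165.2791° = 2.884665 rad.
Common terms: sin α = 0.997539, cos α = 0.070120, sin β = 0.254111, cos β = -0.967175, cos(α−β) = 0.185667, d² = 31.966759. Work in radians in the unit-radius frame; every candidate has L = ρ·(t + p + q).
LSL: p² = 2 + d² − 2cos(α−β) + 2d(sin α − sin β) = 42.001983; p = √p² = 6.480894; φ = atan2(cos β − cos α, d + sin α − sin β) = -0.160746 rad; t = (φ − α) mod 2π = 4.621821 rad, q = (β − φ) mod 2π = 3.045410 rad → L = 1.71·(4.621821 + 6.480894 + 3.045410) = 1.71·14.148125 = 24.193294 m
RSR: p² = 2 + d² − 2cos(α−β) + 2d(sin β − sin α) = 25.188869; p = √p² = 5.018851; φ = atan2(cos α − cos β, d − sin α + sin β) = 0.208180 rad; t = (α − φ) mod 2π = 1.292438 rad, q = (φ − β) mod 2π = 3.606701 rad → L = 1.71·(1.292438 + 5.018851 + 3.606701) = 1.71·9.917991 = 16.959764 m
LSR: p² = d² − 2 + 2cos(α−β) + 2d(sin α + sin β) = 44.491529; p = √p² = 6.670197; φ = atan2(−cos α − cos β, d + sin α + sin β) − atan2(−2, p) = 0.420491 rad; t = (φ − α) mod 2π = 5.203058 rad, q = (φ − β) mod 2π = 3.819012 rad → L = 1.71·(5.203058 + 6.670197 + 3.819012) = 1.71·15.692266 = 26.833776 m
RSL: p² = d² − 2 + 2cos(α−β) − 2d(sin α + sin β) = 16.184655; p = √p² = 4.023016; φ = atan2(cos α + cos β, d − sin α − sin β) − atan2(2, p) = -0.662376 rad; t = (α − φ) mod 2π = 2.162994 rad, q = (β − φ) mod 2π = 3.547040 rad → L = 1.71·(2.162994 + 4.023016 + 3.547040) = 1.71·9.733050 = 16.643516 m
RLR: c = (6 − d² + 2cos(α−β) + 2d(sin α − sin β))/8 = -2.148609, |c| > 1 → infeasible
LRL: c = (6 − d² + 2cos(α−β) − 2d(sin α − sin β))/8 = -4.250248, |c| > 1 → infeasible
Shortest: RSL with L = 16.643516 m ≈ 16.6435 m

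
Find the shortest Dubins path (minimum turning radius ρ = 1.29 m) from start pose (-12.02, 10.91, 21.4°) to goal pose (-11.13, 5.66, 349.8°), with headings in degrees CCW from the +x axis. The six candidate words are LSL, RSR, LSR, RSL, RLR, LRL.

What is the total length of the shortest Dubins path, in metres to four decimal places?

Let ψ = atan2(Δy, Δx) = atan2(-5.25, 0.89) = -80.3785° be the start→goal bearing.
Normalize: d = |goal − start| / ρ = 5.324904/1.29 = 4.127832, α = (θ_start − ψ) mod 360° = 101.7785° = 1.776369 rad, β = (θ_goal − ψ) mod 360° = 70.1785° = 1.224845 rad.
Common terms: sin α = 0.978944, cos α = -0.204128, sin β = 0.940753, cos β = 0.339091, cos(α−β) = 0.851727, d² = 17.039000. Work in radians in the unit-radius frame; every candidate has L = ρ·(t + p + q).
LSL: p² = 2 + d² − 2cos(α−β) + 2d(sin α − sin β) = 17.650836; p = √p² = 4.201290; φ = atan2(cos β − cos α, d + sin α − sin β) = 0.129661 rad; t = (φ − α) mod 2π = 4.636477 rad, q = (β − φ) mod 2π = 1.095184 rad → L = 1.29·(4.636477 + 4.201290 + 1.095184) = 1.29·9.932951 = 12.813507 m
RSR: p² = 2 + d² − 2cos(α−β) + 2d(sin β − sin α) = 17.020257; p = √p² = 4.125561; φ = atan2(cos α − cos β, d − sin α + sin β) = -0.132055 rad; t = (α − φ) mod 2π = 1.908425 rad, q = (φ − β) mod 2π = 4.926285 rad → L = 1.29·(1.908425 + 4.125561 + 4.926285) = 1.29·10.960271 = 14.138749 m
LSR: p² = d² − 2 + 2cos(α−β) + 2d(sin α + sin β) = 32.590834; p = √p² = 5.708838; φ = atan2(−cos α − cos β, d + sin α + sin β) − atan2(−2, p) = 0.314659 rad; t = (φ − α) mod 2π = 4.821475 rad, q = (φ − β) mod 2π = 5.372999 rad → L = 1.29·(4.821475 + 5.708838 + 5.372999) = 1.29·15.903312 = 20.515272 m
RSL: p² = d² − 2 + 2cos(α−β) − 2d(sin α + sin β) = 0.894074; p = √p² = 0.945555; φ = atan2(cos α + cos β, d − sin α − sin β) − atan2(2, p) = -1.068118 rad; t = (α − φ) mod 2π = 2.844487 rad, q = (β − φ) mod 2π = 2.292963 rad → L = 1.29·(2.844487 + 0.945555 + 2.292963) = 1.29·6.083006 = 7.847078 m
RLR: c = (6 − d² + 2cos(α−β) + 2d(sin α − sin β))/8 = -1.127532, |c| > 1 → infeasible
LRL: c = (6 − d² + 2cos(α−β) − 2d(sin α − sin β))/8 = -1.206354, |c| > 1 → infeasible
Shortest: RSL with L = 7.847078 m ≈ 7.8471 m

7.8471 m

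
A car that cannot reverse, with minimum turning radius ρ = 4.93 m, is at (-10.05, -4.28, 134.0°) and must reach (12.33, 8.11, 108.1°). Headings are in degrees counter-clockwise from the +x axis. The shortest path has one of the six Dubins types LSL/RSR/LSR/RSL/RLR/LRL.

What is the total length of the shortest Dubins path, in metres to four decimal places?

Let ψ = atan2(Δy, Δx) = atan2(12.39, 22.38) = 28.9698° be the start→goal bearing.
Normalize: d = |goal − start| / ρ = 25.580784/4.93 = 5.188800, α = (θ_start − ψ) mod 360° = 105.0302° = 1.833123 rad, β = (θ_goal − ψ) mod 360° = 79.1302° = 1.381083 rad.
Common terms: sin α = 0.965789, cos α = -0.259329, sin β = 0.982058, cos β = 0.188577, cos(α−β) = 0.899558, d² = 26.923645. Work in radians in the unit-radius frame; every candidate has L = ρ·(t + p + q).
LSL: p² = 2 + d² − 2cos(α−β) + 2d(sin α − sin β) = 26.955693; p = √p² = 5.191887; φ = atan2(cos β − cos α, d + sin α − sin β) = 0.086378 rad; t = (φ − α) mod 2π = 4.536440 rad, q = (β − φ) mod 2π = 1.294705 rad → L = 4.93·(4.536440 + 5.191887 + 1.294705) = 4.93·11.023032 = 54.343549 m
RSR: p² = 2 + d² − 2cos(α−β) + 2d(sin β − sin α) = 27.293366; p = √p² = 5.224305; φ = atan2(cos α − cos β, d − sin α + sin β) = -0.085840 rad; t = (α − φ) mod 2π = 1.918964 rad, q = (φ − β) mod 2π = 4.816262 rad → L = 4.93·(1.918964 + 5.224305 + 4.816262) = 4.93·11.959531 = 58.960487 m
LSR: p² = d² − 2 + 2cos(α−β) + 2d(sin α + sin β) = 46.936742; p = √p² = 6.851040; φ = atan2(−cos α − cos β, d + sin α + sin β) − atan2(−2, p) = 0.293947 rad; t = (φ − α) mod 2π = 4.744009 rad, q = (φ − β) mod 2π = 5.196049 rad → L = 4.93·(4.744009 + 6.851040 + 5.196049) = 4.93·16.791098 = 82.780111 m
RSL: p² = d² − 2 + 2cos(α−β) − 2d(sin α + sin β) = 6.508779; p = √p² = 2.551231; φ = atan2(cos α + cos β, d − sin α − sin β) − atan2(2, p) = -0.686695 rad; t = (α − φ) mod 2π = 2.519819 rad, q = (β − φ) mod 2π = 2.067779 rad → L = 4.93·(2.519819 + 2.551231 + 2.067779) = 4.93·7.138828 = 35.194424 m
RLR: c = (6 − d² + 2cos(α−β) + 2d(sin α − sin β))/8 = -2.411671, |c| > 1 → infeasible
LRL: c = (6 − d² + 2cos(α−β) − 2d(sin α − sin β))/8 = -2.369462, |c| > 1 → infeasible
Shortest: RSL with L = 35.194424 m ≈ 35.1944 m

35.1944 m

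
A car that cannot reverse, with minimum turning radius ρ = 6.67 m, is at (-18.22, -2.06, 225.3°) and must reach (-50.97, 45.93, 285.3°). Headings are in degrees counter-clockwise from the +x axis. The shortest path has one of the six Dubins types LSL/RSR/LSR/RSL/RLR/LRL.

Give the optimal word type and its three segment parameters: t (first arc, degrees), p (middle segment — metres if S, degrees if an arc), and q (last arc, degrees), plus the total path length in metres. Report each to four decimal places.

Let ψ = atan2(Δy, Δx) = atan2(47.99, -32.75) = 124.3110° be the start→goal bearing.
Normalize: d = |goal − start| / ρ = 58.099936/6.67 = 8.710635, α = (θ_start − ψ) mod 360° = 100.9890° = 1.762591 rad, β = (θ_goal − ψ) mod 360° = 160.9890° = 2.809789 rad.
Common terms: sin α = 0.981664, cos α = -0.190621, sin β = 0.325749, cos β = -0.945456, cos(α−β) = 0.500000, d² = 75.875164. Work in radians in the unit-radius frame; every candidate has L = ρ·(t + p + q).
LSL: p² = 2 + d² − 2cos(α−β) + 2d(sin α − sin β) = 88.302033; p = √p² = 9.396916; φ = atan2(cos β − cos α, d + sin α − sin β) = -0.080415 rad; t = (φ − α) mod 2π = 4.440179 rad, q = (β − φ) mod 2π = 2.890204 rad → L = 6.67·(4.440179 + 9.396916 + 2.890204) = 6.67·16.727299 = 111.571084 m
RSR: p² = 2 + d² − 2cos(α−β) + 2d(sin β − sin α) = 65.448296; p = √p² = 8.090012; φ = atan2(cos α − cos β, d − sin α + sin β) = 0.093440 rad; t = (α − φ) mod 2π = 1.669151 rad, q = (φ − β) mod 2π = 3.566837 rad → L = 6.67·(1.669151 + 8.090012 + 3.566837) = 6.67·13.326000 = 88.884419 m
LSR: p² = d² − 2 + 2cos(α−β) + 2d(sin α + sin β) = 97.651951; p = √p² = 9.881900; φ = atan2(−cos α − cos β, d + sin α + sin β) − atan2(−2, p) = 0.312613 rad; t = (φ − α) mod 2π = 4.833207 rad, q = (φ − β) mod 2π = 3.786010 rad → L = 6.67·(4.833207 + 9.881900 + 3.786010) = 6.67·18.501117 = 123.402453 m
RSL: p² = d² − 2 + 2cos(α−β) − 2d(sin α + sin β) = 52.098378; p = √p² = 7.217921; φ = atan2(cos α + cos β, d − sin α − sin β) − atan2(2, p) = -0.422576 rad; t = (α − φ) mod 2π = 2.185167 rad, q = (β − φ) mod 2π = 3.232365 rad → L = 6.67·(2.185167 + 7.217921 + 3.232365) = 6.67·12.635453 = 84.278469 m
RLR: c = (6 − d² + 2cos(α−β) + 2d(sin α − sin β))/8 = -7.181037, |c| > 1 → infeasible
LRL: c = (6 − d² + 2cos(α−β) − 2d(sin α − sin β))/8 = -10.037754, |c| > 1 → infeasible
Shortest: RSL with L = 84.278469 m ≈ 84.2785 m
Convert RSL to answer units (arcs ×180/π): t = 2.185167·180/π = 125.2009°, p = ρ·p = 6.67·7.217921 = 48.1435 m, q = 3.232365·180/π = 185.2009°, L = 84.2785 m.

RSL: t = 125.2009°, p = 48.1435 m, q = 185.2009°, L = 84.2785 m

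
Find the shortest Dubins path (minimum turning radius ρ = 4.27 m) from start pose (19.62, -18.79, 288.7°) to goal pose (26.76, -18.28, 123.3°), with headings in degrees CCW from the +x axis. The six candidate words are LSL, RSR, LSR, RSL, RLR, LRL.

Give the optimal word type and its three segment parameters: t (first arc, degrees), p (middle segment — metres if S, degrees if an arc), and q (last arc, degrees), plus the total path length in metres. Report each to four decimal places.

RLR: t = 28.7664°, p = 232.0815°, q = 8.7151°, L = 20.0893 m

Let ψ = atan2(Δy, Δx) = atan2(0.51, 7.14) = 4.0856° be the start→goal bearing.
Normalize: d = |goal − start| / ρ = 7.158191/4.27 = 1.676391, α = (θ_start − ψ) mod 360° = 284.6144° = 4.967458 rad, β = (θ_goal − ψ) mod 360° = 119.2144° = 2.080684 rad.
Common terms: sin α = -0.967646, cos α = 0.252312, sin β = 0.872800, cos β = -0.488079, cos(α−β) = -0.967709, d² = 2.810288. Work in radians in the unit-radius frame; every candidate has L = ρ·(t + p + q).
LSL: p² = 2 + d² − 2cos(α−β) + 2d(sin α − sin β) = 0.575093; p = √p² = 0.758349; φ = atan2(cos β − cos α, d + sin α − sin β) = -1.788851 rad; t = (φ − α) mod 2π = 5.810062 rad, q = (β − φ) mod 2π = 3.869534 rad → L = 4.27·(5.810062 + 0.758349 + 3.869534) = 4.27·10.437945 = 44.570024 m
RSR: p² = 2 + d² − 2cos(α−β) + 2d(sin β − sin α) = 12.916320; p = √p² = 3.593928; φ = atan2(cos α − cos β, d − sin α + sin β) = 0.207497 rad; t = (α − φ) mod 2π = 4.759961 rad, q = (φ − β) mod 2π = 4.409999 rad → L = 4.27·(4.759961 + 3.593928 + 4.409999) = 4.27·12.763888 = 54.501802 m
LSR: p² = d² − 2 + 2cos(α−β) + 2d(sin α + sin β) = -1.443129 < 0 → infeasible
RSL: p² = d² − 2 + 2cos(α−β) − 2d(sin α + sin β) = -0.807131 < 0 → infeasible
RLR: c = (6 − d² + 2cos(α−β) + 2d(sin α − sin β))/8 = -0.614540; p = 2π − arccos c = 4.050586 rad; φ = atan2(cos α − cos β, d − sin α + sin β) = 0.207497 rad; t = (α − φ + p/2) mod 2π = 0.502068 rad, q = (α − β − t + p) mod 2π = 0.152107 rad → L = 4.27·(0.502068 + 4.050586 + 0.152107) = 4.27·4.704762 = 20.089333 m
LRL: c = (6 − d² + 2cos(α−β) − 2d(sin α − sin β))/8 = 0.928113; p = 2π − arccos c = 5.901702 rad; φ = atan2(cos β − cos α, d + sin α − sin β) = -1.788851 rad; t = (φ − α + p/2) mod 2π = 2.477727 rad, q = (β − α − t + p) mod 2π = 0.537200 rad → L = 4.27·(2.477727 + 5.901702 + 0.537200) = 4.27·8.916629 = 38.074007 m
Shortest: RLR with L = 20.089333 m ≈ 20.0893 m
Convert RLR to answer units (arcs ×180/π): t = 0.502068·180/π = 28.7664°, p = 4.050586·180/π = 232.0815°, q = 0.152107·180/π = 8.7151°, L = 20.0893 m.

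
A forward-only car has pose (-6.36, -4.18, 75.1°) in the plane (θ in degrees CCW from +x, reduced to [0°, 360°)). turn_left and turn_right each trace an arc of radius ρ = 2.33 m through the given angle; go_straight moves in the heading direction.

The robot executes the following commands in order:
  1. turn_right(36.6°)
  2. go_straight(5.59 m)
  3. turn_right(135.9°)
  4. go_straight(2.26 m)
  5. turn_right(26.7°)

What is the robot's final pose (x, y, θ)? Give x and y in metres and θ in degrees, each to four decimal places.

(1.9047, -4.8467, 235.9000°)

set_pose: (x, y, θ) = (-6.3600, -4.1800, 75.1000°), ρ = 2.33
turn_right(36.6°): centre at ρ to the right, rotate −36.6° → (-5.5588, -2.9556, 38.5000°)
go_straight(5.59): x += 5.59·cos θ, y += 5.59·sin θ → (-1.1840, 0.5242, 38.5000°)
turn_right(135.9°): centre at ρ to the right, rotate −135.9° → (2.5770, -1.5994, -97.4000° ≡ 262.6000°)
go_straight(2.26): x += 2.26·cos θ, y += 2.26·sin θ → (2.2860, -3.8405, 262.6000°)
turn_right(26.7°): centre at ρ to the right, rotate −26.7° → (1.9047, -4.8467, 235.9000°)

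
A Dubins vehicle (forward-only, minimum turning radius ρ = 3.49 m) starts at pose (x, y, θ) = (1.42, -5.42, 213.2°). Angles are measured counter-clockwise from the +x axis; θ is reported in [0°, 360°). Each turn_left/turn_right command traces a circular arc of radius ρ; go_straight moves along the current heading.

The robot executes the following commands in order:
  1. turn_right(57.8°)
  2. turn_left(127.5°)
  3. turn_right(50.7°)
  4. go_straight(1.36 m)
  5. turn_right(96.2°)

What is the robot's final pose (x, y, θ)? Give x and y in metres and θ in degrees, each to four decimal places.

(-13.4584, -13.9896, 136.0000°)

set_pose: (x, y, θ) = (1.4200, -5.4200, 213.2000°), ρ = 3.49
turn_right(57.8°): centre at ρ to the right, rotate −57.8° → (-1.9438, -5.6729, 155.4000°)
turn_left(127.5°): centre at ρ to the left, rotate +127.5° → (-6.7986, -9.6253, 282.9000°)
turn_right(50.7°): centre at ρ to the right, rotate −50.7° → (-7.4428, -12.5435, 232.2000°)
go_straight(1.36): x += 1.36·cos θ, y += 1.36·sin θ → (-8.2764, -13.6181, 232.2000°)
turn_right(96.2°): centre at ρ to the right, rotate −96.2° → (-13.4584, -13.9896, 136.0000°)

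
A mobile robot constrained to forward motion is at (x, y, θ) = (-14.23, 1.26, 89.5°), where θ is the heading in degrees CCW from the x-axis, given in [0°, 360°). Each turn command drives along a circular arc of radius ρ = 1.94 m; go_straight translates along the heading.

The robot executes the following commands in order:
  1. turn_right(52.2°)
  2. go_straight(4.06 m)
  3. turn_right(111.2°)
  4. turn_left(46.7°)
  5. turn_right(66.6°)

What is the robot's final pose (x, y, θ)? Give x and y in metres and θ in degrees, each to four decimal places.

set_pose: (x, y, θ) = (-14.2300, 1.2600, 89.5000°), ρ = 1.94
turn_right(52.2°): centre at ρ to the right, rotate −52.2° → (-13.4657, 2.7863, 37.3000°)
go_straight(4.06): x += 4.06·cos θ, y += 4.06·sin θ → (-10.2361, 5.2466, 37.3000°)
turn_right(111.2°): centre at ρ to the right, rotate −111.2° → (-7.1965, 4.2414, -73.9000° ≡ 286.1000°)
turn_left(46.7°): centre at ρ to the left, rotate +46.7° → (-6.2194, 3.0539, 332.8000°)
turn_right(66.6°): centre at ρ to the right, rotate −66.6° → (-5.1704, 1.1999, 266.2000°)

(-5.1704, 1.1999, 266.2000°)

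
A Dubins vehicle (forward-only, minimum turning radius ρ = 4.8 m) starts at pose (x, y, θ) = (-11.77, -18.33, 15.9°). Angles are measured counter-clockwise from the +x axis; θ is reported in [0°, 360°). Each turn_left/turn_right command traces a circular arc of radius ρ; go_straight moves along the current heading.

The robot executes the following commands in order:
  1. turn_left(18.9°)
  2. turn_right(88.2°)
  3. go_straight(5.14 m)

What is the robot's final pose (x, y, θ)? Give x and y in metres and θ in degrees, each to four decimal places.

(-0.6880, -22.8613, 306.6000°)

set_pose: (x, y, θ) = (-11.7700, -18.3300, 15.9000°), ρ = 4.8
turn_left(18.9°): centre at ρ to the left, rotate +18.9° → (-10.3456, -17.6552, 34.8000°)
turn_right(88.2°): centre at ρ to the right, rotate −88.2° → (-3.7526, -18.7348, -53.4000° ≡ 306.6000°)
go_straight(5.14): x += 5.14·cos θ, y += 5.14·sin θ → (-0.6880, -22.8613, 306.6000°)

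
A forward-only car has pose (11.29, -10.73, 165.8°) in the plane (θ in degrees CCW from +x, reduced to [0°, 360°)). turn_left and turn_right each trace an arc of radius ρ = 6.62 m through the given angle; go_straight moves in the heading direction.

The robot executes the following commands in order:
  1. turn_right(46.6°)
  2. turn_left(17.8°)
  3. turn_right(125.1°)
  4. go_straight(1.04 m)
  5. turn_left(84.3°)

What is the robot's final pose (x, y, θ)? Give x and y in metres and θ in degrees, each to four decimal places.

set_pose: (x, y, θ) = (11.2900, -10.7300, 165.8000°), ρ = 6.62
turn_right(46.6°): centre at ρ to the right, rotate −46.6° → (7.1352, -7.5419, 119.2000°)
turn_left(17.8°): centre at ρ to the left, rotate +17.8° → (5.8713, -5.9300, 137.0000°)
turn_right(125.1°): centre at ρ to the right, rotate −125.1° → (9.0210, 5.3893, 11.9000°)
go_straight(1.04): x += 1.04·cos θ, y += 1.04·sin θ → (10.0387, 5.6038, 11.9000°)
turn_left(84.3°): centre at ρ to the left, rotate +84.3° → (15.2549, 12.7965, 96.2000°)

(15.2549, 12.7965, 96.2000°)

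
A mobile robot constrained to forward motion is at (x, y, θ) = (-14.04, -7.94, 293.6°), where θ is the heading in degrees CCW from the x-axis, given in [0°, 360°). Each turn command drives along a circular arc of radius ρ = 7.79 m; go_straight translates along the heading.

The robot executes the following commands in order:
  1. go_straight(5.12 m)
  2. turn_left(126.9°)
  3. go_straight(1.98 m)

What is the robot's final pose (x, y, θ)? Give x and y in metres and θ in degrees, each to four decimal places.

set_pose: (x, y, θ) = (-14.0400, -7.9400, 293.6000°), ρ = 7.79
go_straight(5.12): x += 5.12·cos θ, y += 5.12·sin θ → (-11.9902, -12.6318, 293.6000°)
turn_left(126.9°): centre at ρ to the left, rotate +126.9° → (1.9283, -13.3490, 420.5000° ≡ 60.5000°)
go_straight(1.98): x += 1.98·cos θ, y += 1.98·sin θ → (2.9033, -11.6257, 60.5000°)

(2.9033, -11.6257, 60.5000°)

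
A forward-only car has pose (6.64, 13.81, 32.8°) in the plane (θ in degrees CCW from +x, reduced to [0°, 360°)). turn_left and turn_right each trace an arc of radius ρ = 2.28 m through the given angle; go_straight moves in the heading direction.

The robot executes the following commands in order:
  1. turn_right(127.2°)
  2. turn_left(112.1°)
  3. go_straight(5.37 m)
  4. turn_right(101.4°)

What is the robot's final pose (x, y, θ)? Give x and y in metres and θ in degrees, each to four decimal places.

(21.1901, 9.0824, 276.3000°)

set_pose: (x, y, θ) = (6.6400, 13.8100, 32.8000°), ρ = 2.28
turn_right(127.2°): centre at ρ to the right, rotate −127.2° → (10.1484, 11.7186, -94.4000° ≡ 265.6000°)
turn_left(112.1°): centre at ρ to the left, rotate +112.1° → (13.1149, 9.3716, 377.7000° ≡ 17.7000°)
go_straight(5.37): x += 5.37·cos θ, y += 5.37·sin θ → (18.2306, 11.0043, 17.7000°)
turn_right(101.4°): centre at ρ to the right, rotate −101.4° → (21.1901, 9.0824, -83.7000° ≡ 276.3000°)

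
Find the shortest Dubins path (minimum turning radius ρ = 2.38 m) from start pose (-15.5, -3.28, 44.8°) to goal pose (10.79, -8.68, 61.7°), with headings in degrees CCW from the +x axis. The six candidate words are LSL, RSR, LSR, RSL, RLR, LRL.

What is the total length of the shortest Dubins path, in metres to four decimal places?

Let ψ = atan2(Δy, Δx) = atan2(-5.40, 26.29) = -11.6072° be the start→goal bearing.
Normalize: d = |goal − start| / ρ = 26.838854/2.38 = 11.276830, α = (θ_start − ψ) mod 360° = 56.4072° = 0.984491 rad, β = (θ_goal − ψ) mod 360° = 73.3072° = 1.279452 rad.
Common terms: sin α = 0.832991, cos α = 0.553287, sin β = 0.957859, cos β = 0.287240, cos(α−β) = 0.956814, d² = 127.166884. Work in radians in the unit-radius frame; every candidate has L = ρ·(t + p + q).
LSL: p² = 2 + d² − 2cos(α−β) + 2d(sin α − sin β) = 124.437030; p = √p² = 11.155135; φ = atan2(cos β − cos α, d + sin α − sin β) = -0.023852 rad; t = (φ − α) mod 2π = 5.274842 rad, q = (β − φ) mod 2π = 1.303304 rad → L = 2.38·(5.274842 + 11.155135 + 1.303304) = 2.38·17.733281 = 42.205208 m
RSR: p² = 2 + d² − 2cos(α−β) + 2d(sin β − sin α) = 130.069485; p = √p² = 11.404801; φ = atan2(cos α − cos β, d − sin α + sin β) = 0.023330 rad; t = (α − φ) mod 2π = 0.961161 rad, q = (φ − β) mod 2π = 5.027063 rad → L = 2.38·(0.961161 + 11.404801 + 5.027063) = 2.38·17.393026 = 41.395401 m
LSR: p² = d² − 2 + 2cos(α−β) + 2d(sin α + sin β) = 167.470714; p = √p² = 12.941048; φ = atan2(−cos α − cos β, d + sin α + sin β) − atan2(−2, p) = 0.089101 rad; t = (φ − α) mod 2π = 5.387795 rad, q = (φ − β) mod 2π = 5.092835 rad → L = 2.38·(5.387795 + 12.941048 + 5.092835) = 2.38·23.421678 = 55.743593 m
RSL: p² = d² − 2 + 2cos(α−β) − 2d(sin α + sin β) = 86.690309; p = √p² = 9.310763; φ = atan2(cos α + cos β, d − sin α − sin β) − atan2(2, p) = -0.123213 rad; t = (α − φ) mod 2π = 1.107705 rad, q = (β − φ) mod 2π = 1.402665 rad → L = 2.38·(1.107705 + 9.310763 + 1.402665) = 2.38·11.821133 = 28.134296 m
RLR: c = (6 − d² + 2cos(α−β) + 2d(sin α − sin β))/8 = -15.258686, |c| > 1 → infeasible
LRL: c = (6 − d² + 2cos(α−β) − 2d(sin α − sin β))/8 = -14.554629, |c| > 1 → infeasible
Shortest: RSL with L = 28.134296 m ≈ 28.1343 m

28.1343 m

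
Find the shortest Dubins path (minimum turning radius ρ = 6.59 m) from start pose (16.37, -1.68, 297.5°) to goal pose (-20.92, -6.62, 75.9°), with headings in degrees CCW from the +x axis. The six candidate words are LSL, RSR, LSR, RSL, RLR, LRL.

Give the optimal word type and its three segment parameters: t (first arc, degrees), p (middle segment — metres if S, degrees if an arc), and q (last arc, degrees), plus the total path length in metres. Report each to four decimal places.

RSR: t = 109.5415°, p = 25.2968 m, q = 112.0585°, L = 50.7846 m

Let ψ = atan2(Δy, Δx) = atan2(-4.94, -37.29) = -172.4537° be the start→goal bearing.
Normalize: d = |goal − start| / ρ = 37.615791/6.59 = 5.708011, α = (θ_start − ψ) mod 360° = 109.9537° = 1.919054 rad, β = (θ_goal − ψ) mod 360° = 248.3537° = 4.334589 rad.
Common terms: sin α = 0.939969, cos α = -0.341260, sin β = -0.929479, cos β = -0.368876, cos(α−β) = -0.747798, d² = 32.581386. Work in radians in the unit-radius frame; every candidate has L = ρ·(t + p + q).
LSL: p² = 2 + d² − 2cos(α−β) + 2d(sin α − sin β) = 57.418634; p = √p² = 7.577508; φ = atan2(cos β − cos α, d + sin α − sin β) = -0.003644 rad; t = (φ − α) mod 2π = 4.360487 rad, q = (β − φ) mod 2π = 4.338234 rad → L = 6.59·(4.360487 + 7.577508 + 4.338234) = 6.59·16.276229 = 107.260352 m
RSR: p² = 2 + d² − 2cos(α−β) + 2d(sin β − sin α) = 14.735331; p = √p² = 3.838663; φ = atan2(cos α − cos β, d − sin α + sin β) = 0.007194 rad; t = (α − φ) mod 2π = 1.911859 rad, q = (φ − β) mod 2π = 1.955790 rad → L = 6.59·(1.911859 + 3.838663 + 1.955790) = 6.59·7.706312 = 50.784598 m
LSR: p² = d² − 2 + 2cos(α−β) + 2d(sin α + sin β) = 29.205548; p = √p² = 5.404216; φ = atan2(−cos α − cos β, d + sin α + sin β) − atan2(−2, p) = 0.478001 rad; t = (φ − α) mod 2π = 4.842133 rad, q = (φ − β) mod 2π = 2.426597 rad → L = 6.59·(4.842133 + 5.404216 + 2.426597) = 6.59·12.672946 = 83.514715 m
RSL: p² = d² − 2 + 2cos(α−β) − 2d(sin α + sin β) = 28.966032; p = √p² = 5.382010; φ = atan2(cos α + cos β, d − sin α − sin β) − atan2(2, p) = -0.479794 rad; t = (α − φ) mod 2π = 2.398848 rad, q = (β − φ) mod 2π = 4.814383 rad → L = 6.59·(2.398848 + 5.382010 + 4.814383) = 6.59·12.595241 = 83.002637 m
RLR: c = (6 − d² + 2cos(α−β) + 2d(sin α − sin β))/8 = -0.841916; p = 2π − arccos c = 3.711564 rad; φ = atan2(cos α − cos β, d − sin α + sin β) = 0.007194 rad; t = (α − φ + p/2) mod 2π = 3.767641 rad, q = (α − β − t + p) mod 2π = 3.811572 rad → L = 6.59·(3.767641 + 3.711564 + 3.811572) = 6.59·11.290778 = 74.406226 m
LRL: c = (6 − d² + 2cos(α−β) − 2d(sin α − sin β))/8 = -6.177329, |c| > 1 → infeasible
Shortest: RSR with L = 50.784598 m ≈ 50.7846 m
Convert RSR to answer units (arcs ×180/π): t = 1.911859·180/π = 109.5415°, p = ρ·p = 6.59·3.838663 = 25.2968 m, q = 1.955790·180/π = 112.0585°, L = 50.7846 m.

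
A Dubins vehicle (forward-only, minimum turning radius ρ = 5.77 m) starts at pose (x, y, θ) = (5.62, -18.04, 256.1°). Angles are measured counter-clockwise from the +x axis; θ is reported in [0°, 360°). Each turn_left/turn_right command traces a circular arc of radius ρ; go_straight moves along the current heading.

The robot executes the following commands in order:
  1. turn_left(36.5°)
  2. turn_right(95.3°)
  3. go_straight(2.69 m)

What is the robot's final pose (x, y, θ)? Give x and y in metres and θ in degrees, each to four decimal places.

set_pose: (x, y, θ) = (5.6200, -18.0400, 256.1000°), ρ = 5.77
turn_left(36.5°): centre at ρ to the left, rotate +36.5° → (5.8941, -21.6435, 292.6000°)
turn_right(95.3°): centre at ρ to the right, rotate −95.3° → (2.2830, -29.3699, 197.3000°)
go_straight(2.69): x += 2.69·cos θ, y += 2.69·sin θ → (-0.2853, -30.1698, 197.3000°)

(-0.2853, -30.1698, 197.3000°)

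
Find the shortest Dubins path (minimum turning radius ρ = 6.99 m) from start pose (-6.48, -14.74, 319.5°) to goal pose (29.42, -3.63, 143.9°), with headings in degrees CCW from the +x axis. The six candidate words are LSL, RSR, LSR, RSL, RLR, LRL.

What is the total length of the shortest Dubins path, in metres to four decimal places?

Let ψ = atan2(Δy, Δx) = atan2(11.11, 35.90) = 17.1958° be the start→goal bearing.
Normalize: d = |goal − start| / ρ = 37.579810/6.99 = 5.376225, α = (θ_start − ψ) mod 360° = 302.3042° = 5.276204 rad, β = (θ_goal − ψ) mod 360° = 126.7042° = 2.211406 rad.
Common terms: sin α = -0.845222, cos α = 0.534415, sin β = 0.801731, cos β = -0.597684, cos(α−β) = -0.997053, d² = 28.903791. Work in radians in the unit-radius frame; every candidate has L = ρ·(t + p + q).
LSL: p² = 2 + d² − 2cos(α−β) + 2d(sin α − sin β) = 15.189109; p = √p² = 3.897321; φ = atan2(cos β − cos α, d + sin α − sin β) = -0.294730 rad; t = (φ − α) mod 2π = 0.712251 rad, q = (β − φ) mod 2π = 2.506136 rad → L = 6.99·(0.712251 + 3.897321 + 2.506136) = 6.99·7.115708 = 49.738798 m
RSR: p² = 2 + d² − 2cos(α−β) + 2d(sin β − sin α) = 50.606684; p = √p² = 7.113837; φ = atan2(cos α − cos β, d − sin α + sin β) = 0.159820 rad; t = (α − φ) mod 2π = 5.116384 rad, q = (φ − β) mod 2π = 4.231599 rad → L = 6.99·(5.116384 + 7.113837 + 4.231599) = 6.99·16.461821 = 115.068128 m
LSR: p² = d² − 2 + 2cos(α−β) + 2d(sin α + sin β) = 24.442052; p = √p² = 4.943890; φ = atan2(−cos α − cos β, d + sin α + sin β) − atan2(−2, p) = 0.396278 rad; t = (φ − α) mod 2π = 1.403259 rad, q = (φ − β) mod 2π = 4.468057 rad → L = 6.99·(1.403259 + 4.943890 + 4.468057) = 6.99·10.815206 = 75.598290 m
RSL: p² = d² − 2 + 2cos(α−β) − 2d(sin α + sin β) = 25.377318; p = √p² = 5.037591; φ = atan2(cos α + cos β, d − sin α − sin β) − atan2(2, p) = -0.389604 rad; t = (α − φ) mod 2π = 5.665808 rad, q = (β − φ) mod 2π = 2.601010 rad → L = 6.99·(5.665808 + 5.037591 + 2.601010) = 6.99·13.304409 = 92.997818 m
RLR: c = (6 − d² + 2cos(α−β) + 2d(sin α − sin β))/8 = -5.325835, |c| > 1 → infeasible
LRL: c = (6 − d² + 2cos(α−β) − 2d(sin α − sin β))/8 = -0.898639; p = 2π − arccos c = 3.595733 rad; φ = atan2(cos β − cos α, d + sin α − sin β) = -0.294730 rad; t = (φ − α + p/2) mod 2π = 2.510118 rad, q = (β − α − t + p) mod 2π = 4.304002 rad → L = 6.99·(2.510118 + 3.595733 + 4.304002) = 6.99·10.409853 = 72.764870 m
Shortest: LSL with L = 49.738798 m ≈ 49.7388 m

49.7388 m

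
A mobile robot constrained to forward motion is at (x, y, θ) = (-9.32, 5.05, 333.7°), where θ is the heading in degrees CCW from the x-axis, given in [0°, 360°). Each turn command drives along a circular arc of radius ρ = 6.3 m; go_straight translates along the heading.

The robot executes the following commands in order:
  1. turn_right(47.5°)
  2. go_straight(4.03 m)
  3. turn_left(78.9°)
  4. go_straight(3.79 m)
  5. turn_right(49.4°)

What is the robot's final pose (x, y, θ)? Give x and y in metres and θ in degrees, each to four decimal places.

(10.4078, -8.6569, 315.7000°)

set_pose: (x, y, θ) = (-9.3200, 5.0500, 333.7000°), ρ = 6.3
turn_right(47.5°): centre at ρ to the right, rotate −47.5° → (-6.0615, 1.1598, 286.2000°)
go_straight(4.03): x += 4.03·cos θ, y += 4.03·sin θ → (-4.9372, -2.7102, 286.2000°)
turn_left(78.9°): centre at ρ to the left, rotate +78.9° → (1.6727, -7.2276, 365.1000° ≡ 5.1000°)
go_straight(3.79): x += 3.79·cos θ, y += 3.79·sin θ → (5.4477, -6.8907, 5.1000°)
turn_right(49.4°): centre at ρ to the right, rotate −49.4° → (10.4078, -8.6569, -44.3000° ≡ 315.7000°)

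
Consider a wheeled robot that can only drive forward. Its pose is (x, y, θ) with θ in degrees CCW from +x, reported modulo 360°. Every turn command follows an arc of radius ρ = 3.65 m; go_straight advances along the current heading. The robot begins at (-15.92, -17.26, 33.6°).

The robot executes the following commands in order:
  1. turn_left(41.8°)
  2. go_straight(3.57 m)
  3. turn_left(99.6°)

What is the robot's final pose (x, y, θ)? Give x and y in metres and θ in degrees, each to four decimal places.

(-16.7219, -7.1290, 175.0000°)

set_pose: (x, y, θ) = (-15.9200, -17.2600, 33.6000°), ρ = 3.65
turn_left(41.8°): centre at ρ to the left, rotate +41.8° → (-14.4077, -15.1399, 75.4000°)
go_straight(3.57): x += 3.57·cos θ, y += 3.57·sin θ → (-13.5079, -11.6852, 75.4000°)
turn_left(99.6°): centre at ρ to the left, rotate +99.6° → (-16.7219, -7.1290, 175.0000°)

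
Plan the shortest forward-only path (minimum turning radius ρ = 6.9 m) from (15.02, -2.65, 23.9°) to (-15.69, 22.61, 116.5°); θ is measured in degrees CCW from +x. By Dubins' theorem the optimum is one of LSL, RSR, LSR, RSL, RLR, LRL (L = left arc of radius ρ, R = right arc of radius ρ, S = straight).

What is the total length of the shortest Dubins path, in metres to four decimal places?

Let ψ = atan2(Δy, Δx) = atan2(25.26, -30.71) = 140.5616° be the start→goal bearing.
Normalize: d = |goal − start| / ρ = 39.763950/6.9 = 5.762891, α = (θ_start − ψ) mod 360° = 243.3384° = 4.247057 rad, β = (θ_goal − ψ) mod 360° = 335.9384° = 5.863232 rad.
Common terms: sin α = -0.893673, cos α = -0.448720, sin β = -0.407718, cos β = 0.913108, cos(α−β) = -0.045363, d² = 33.210916. Work in radians in the unit-radius frame; every candidate has L = ρ·(t + p + q).
LSL: p² = 2 + d² − 2cos(α−β) + 2d(sin α − sin β) = 29.700634; p = √p² = 5.449829; φ = atan2(cos β − cos α, d + sin α − sin β) = 0.252561 rad; t = (φ − α) mod 2π = 2.288689 rad, q = (β − φ) mod 2π = 5.610671 rad → L = 6.9·(2.288689 + 5.449829 + 5.610671) = 6.9·13.349189 = 92.109404 m
RSR: p² = 2 + d² − 2cos(α−β) + 2d(sin β − sin α) = 40.902649; p = √p² = 6.395518; φ = atan2(cos α − cos β, d − sin α + sin β) = -0.214578 rad; t = (α − φ) mod 2π = 4.461634 rad, q = (φ − β) mod 2π = 0.205376 rad → L = 6.9·(4.461634 + 6.395518 + 0.205376) = 6.9·11.062528 = 76.331445 m
LSR: p² = d² − 2 + 2cos(α−β) + 2d(sin α + sin β) = 16.120645; p = √p² = 4.015052; φ = atan2(−cos α − cos β, d + sin α + sin β) − atan2(−2, p) = 0.358432 rad; t = (φ − α) mod 2π = 2.394561 rad, q = (φ − β) mod 2π = 0.778386 rad → L = 6.9·(2.394561 + 4.015052 + 0.778386) = 6.9·7.187999 = 49.597194 m
RSL: p² = d² − 2 + 2cos(α−β) − 2d(sin α + sin β) = 46.119735; p = √p² = 6.791151; φ = atan2(cos α + cos β, d − sin α − sin β) − atan2(2, p) = -0.220761 rad; t = (α − φ) mod 2π = 4.467818 rad, q = (β − φ) mod 2π = 6.083993 rad → L = 6.9·(4.467818 + 6.791151 + 6.083993) = 6.9·17.342962 = 119.666438 m
RLR: c = (6 − d² + 2cos(α−β) + 2d(sin α − sin β))/8 = -4.112831, |c| > 1 → infeasible
LRL: c = (6 − d² + 2cos(α−β) − 2d(sin α − sin β))/8 = -2.712579, |c| > 1 → infeasible
Shortest: LSR with L = 49.597194 m ≈ 49.5972 m

49.5972 m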